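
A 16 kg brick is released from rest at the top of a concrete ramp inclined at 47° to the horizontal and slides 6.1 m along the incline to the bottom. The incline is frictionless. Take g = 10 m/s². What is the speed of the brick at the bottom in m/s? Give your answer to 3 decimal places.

9.446 m/s

The weight component along the incline is mg sin 47° = 117.017 N and the normal force is N = mg cos 47° = 109.120 N.
With no friction, a = g sin 47° = 7.3135 m/s².
Starting from rest over a distance of 6.1 m, v² = 2aL = 2 × 7.3135 × 6.1 = 89.2247, so v = 9.4459 m/s.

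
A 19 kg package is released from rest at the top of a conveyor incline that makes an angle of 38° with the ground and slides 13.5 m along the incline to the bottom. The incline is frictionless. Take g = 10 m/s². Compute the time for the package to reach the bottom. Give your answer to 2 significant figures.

2.1 s

The weight component along the incline is mg sin 38° = 116.976 N and the normal force is N = mg cos 38° = 149.722 N.
With no friction, a = g sin 38° = 6.1566 m/s².
Starting from rest, L = ½at², so t = √(2L/a) = √(2 × 13.5 / 6.1566) = 2.0942 s.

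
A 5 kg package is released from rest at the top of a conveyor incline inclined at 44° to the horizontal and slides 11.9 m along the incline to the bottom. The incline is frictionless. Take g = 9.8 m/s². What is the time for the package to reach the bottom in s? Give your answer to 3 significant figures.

The weight component along the incline is mg sin 44° = 34.038 N and the normal force is N = mg cos 44° = 35.248 N.
With no friction, a = g sin 44° = 6.8077 m/s².
Starting from rest, L = ½at², so t = √(2L/a) = √(2 × 11.9 / 6.8077) = 1.8698 s.

1.87 s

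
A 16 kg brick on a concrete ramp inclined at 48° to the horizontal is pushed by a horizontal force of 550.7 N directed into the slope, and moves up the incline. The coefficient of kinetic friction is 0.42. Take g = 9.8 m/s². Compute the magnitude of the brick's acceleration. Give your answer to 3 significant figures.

The horizontal push has components F cos 48° = 550.7 × 0.6691 = 368.473 N up the incline and F sin 48° = 550.7 × 0.7431 = 409.225 N pressing into the surface.
The normal force is therefore N = mg cos 48° + F sin 48° = 104.915 + 409.225 = 514.140 N, and kinetic friction down the slope is μN = 0.42 × 514.140 = 215.939 N.
Along the incline: F cos 48° − mg sin 48° − μN = ma, so 368.473 − 116.518 − 215.939 = 16 a, giving a = 2.2510 m/s².

2.25 m/s²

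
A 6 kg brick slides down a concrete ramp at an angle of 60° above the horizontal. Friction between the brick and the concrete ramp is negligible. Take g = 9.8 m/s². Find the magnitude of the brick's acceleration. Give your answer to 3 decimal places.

8.487 m/s²

Resolving the weight along the incline: the component pulling the brick down the slope is mg sin 60° = 6 × 9.8 × 0.8660 = 50.921 N, and the normal force is N = mg cos 60° = 6 × 9.8 × 0.5000 = 29.400 N.
With no friction the net force along the incline is 50.921 N, so a = g sin 60° = 50.921 / 6 = 8.4868 m/s².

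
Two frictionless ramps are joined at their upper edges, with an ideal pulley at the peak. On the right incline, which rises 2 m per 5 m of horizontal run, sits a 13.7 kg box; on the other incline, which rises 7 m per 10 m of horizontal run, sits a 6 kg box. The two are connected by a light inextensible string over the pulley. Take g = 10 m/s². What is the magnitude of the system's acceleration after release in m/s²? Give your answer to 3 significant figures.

0.836 m/s²

Resolve each weight along its own incline: the 13.7 kg mass has component 13.7 × 10 × sin 21.80° = 50.881 N down its slope, and the 6 kg mass has 6 × 10 × sin 34.99° = 34.408 N down its slope.
The 13.7 kg side's 50.881 N exceeds the other side's 34.408 N, so that mass slides down and the 6 kg mass slides up. Taking that direction as positive, Newton's second law for the whole system gives 50.881 − 34.408 = (13.7 + 6) a, so a = 16.473 / 19.7 = 0.8362 m/s².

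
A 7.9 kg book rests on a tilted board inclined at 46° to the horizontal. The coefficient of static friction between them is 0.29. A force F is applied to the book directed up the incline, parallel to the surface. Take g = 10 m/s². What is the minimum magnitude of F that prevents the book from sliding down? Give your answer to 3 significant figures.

40.9 N

The normal force is N = mg cos 46° = 54.878 N. With F at its minimum the book is on the verge of sliding down, so static friction is at its maximum μ_s N = 0.29 × 54.878 = 15.915 N and acts up the slope.
Equilibrium along the incline: F + μ_s N = mg sin 46°, so F = 56.828 − 15.915 = 40.913 N.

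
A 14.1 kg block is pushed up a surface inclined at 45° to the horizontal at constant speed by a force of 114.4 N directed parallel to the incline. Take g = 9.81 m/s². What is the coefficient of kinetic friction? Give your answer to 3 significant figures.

0.170

At constant speed ΣF = 0 along the incline. The applied 114.4 N acts up the slope; the weight component mg sin 45° = 97.808 N and kinetic friction μN both act down the slope.
So 114.4 = 97.808 + μ × 97.808, giving μ = (114.4 − 97.808) / 97.808 = 0.1696.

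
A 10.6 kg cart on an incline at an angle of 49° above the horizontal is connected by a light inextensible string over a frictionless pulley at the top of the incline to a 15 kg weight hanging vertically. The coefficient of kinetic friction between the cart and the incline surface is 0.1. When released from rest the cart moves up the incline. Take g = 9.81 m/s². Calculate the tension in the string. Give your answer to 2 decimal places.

For the cart on the incline: the weight component along the slope is m₁g sin 49° = 10.6 × 9.81 × 0.7547 = 78.478 N and the normal force is N = m₁g cos 49° = 68.221 N.
Kinetic friction opposes the cart's motion up the incline: f = μN = 0.1 × 68.221 = 6.822 N acting down the slope.
Newton's second law for the cart (up-slope positive): T − 78.478 − 6.822 = 10.6 a. For the hanging weight (downward positive): 15 × 9.81 − T = 15 a.
Adding the two equations eliminates T: 61.850 = 25.6 a, so a = 2.4160 m/s².
Then from the hanging weight's equation, T = 15 × (9.81 − 2.4160) = 110.910 N.

110.91 N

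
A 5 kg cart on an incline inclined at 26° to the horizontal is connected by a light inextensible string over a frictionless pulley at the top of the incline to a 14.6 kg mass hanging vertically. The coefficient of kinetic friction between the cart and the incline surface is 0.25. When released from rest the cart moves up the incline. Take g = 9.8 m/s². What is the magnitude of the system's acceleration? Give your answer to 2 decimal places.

For the cart on the incline: the weight component along the slope is m₁g sin 26° = 5 × 9.8 × 0.4384 = 21.482 N and the normal force is N = m₁g cos 26° = 44.041 N.
Kinetic friction opposes the cart's motion up the incline: f = μN = 0.25 × 44.041 = 11.010 N acting down the slope.
Newton's second law for the cart (up-slope positive): T − 21.482 − 11.010 = 5 a. For the hanging mass (downward positive): 14.6 × 9.8 − T = 14.6 a.
Adding the two equations eliminates T: 110.588 = 19.6 a, so a = 5.6422 m/s².

5.64 m/s²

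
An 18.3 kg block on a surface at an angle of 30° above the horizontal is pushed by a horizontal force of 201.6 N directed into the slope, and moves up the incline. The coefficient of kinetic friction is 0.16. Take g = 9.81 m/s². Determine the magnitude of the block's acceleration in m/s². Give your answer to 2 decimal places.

2.39 m/s²

The horizontal push has components F cos 30° = 201.6 × 0.8660 = 174.586 N up the incline and F sin 30° = 201.6 × 0.5000 = 100.800 N pressing into the surface.
The normal force is therefore N = mg cos 30° + F sin 30° = 155.467 + 100.800 = 256.267 N, and kinetic friction down the slope is μN = 0.16 × 256.267 = 41.003 N.
Along the incline: F cos 30° − mg sin 30° − μN = ma, so 174.586 − 89.762 − 41.003 = 18.3 a, giving a = 2.3946 m/s².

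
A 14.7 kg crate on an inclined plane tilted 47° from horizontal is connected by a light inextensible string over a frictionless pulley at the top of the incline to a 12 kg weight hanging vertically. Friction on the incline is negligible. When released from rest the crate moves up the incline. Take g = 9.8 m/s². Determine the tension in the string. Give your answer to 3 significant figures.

For the crate on the incline: the weight component along the slope is m₁g sin 47° = 14.7 × 9.8 × 0.7314 = 105.365 N and the normal force is N = m₁g cos 47° = 98.249 N.
Newton's second law for the crate (up-slope positive): T − 105.365 = 14.7 a. For the hanging weight (downward positive): 12 × 9.8 − T = 12 a.
Adding the two equations eliminates T: 12.235 = 26.7 a, so a = 0.4582 m/s².
Then from the hanging weight's equation, T = 12 × (9.8 − 0.4582) = 112.102 N.

112 N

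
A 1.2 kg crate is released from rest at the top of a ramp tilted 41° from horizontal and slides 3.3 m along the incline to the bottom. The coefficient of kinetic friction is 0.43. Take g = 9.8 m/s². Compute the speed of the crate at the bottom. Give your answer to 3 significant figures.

4.63 m/s

The weight component along the incline is mg sin 41° = 7.715 N and the normal force is N = mg cos 41° = 8.875 N.
Friction up the slope is f = μN = 0.43 × 8.875 = 3.816 N, so the net downslope force is 7.715 − 3.816 = 3.899 N and a = 3.899 / 1.2 = 3.2492 m/s².
Starting from rest over a distance of 3.3 m, v² = 2aL = 2 × 3.2492 × 3.3 = 21.4447, so v = 4.6308 m/s.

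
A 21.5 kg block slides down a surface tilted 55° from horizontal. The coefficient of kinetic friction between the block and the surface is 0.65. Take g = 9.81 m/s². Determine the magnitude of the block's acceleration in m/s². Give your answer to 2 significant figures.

Resolving the weight along the incline: the component pulling the block down the slope is mg sin 55° = 21.5 × 9.81 × 0.8192 = 172.782 N, and the normal force is N = mg cos 55° = 21.5 × 9.81 × 0.5736 = 120.981 N.
Kinetic friction acts up the slope with magnitude f = μN = 0.65 × 120.981 = 78.638 N.
Net force along the incline is 172.782 − 78.638 = 94.144 N, so a = 94.144 / 21.5 = 4.3788 m/s².

4.4 m/s²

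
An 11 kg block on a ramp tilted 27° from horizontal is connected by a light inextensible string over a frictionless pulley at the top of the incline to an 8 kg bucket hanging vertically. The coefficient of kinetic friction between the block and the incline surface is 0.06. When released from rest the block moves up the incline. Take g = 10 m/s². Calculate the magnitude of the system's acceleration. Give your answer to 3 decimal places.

1.273 m/s²

For the block on the incline: the weight component along the slope is m₁g sin 27° = 11 × 10 × 0.4540 = 49.940 N and the normal force is N = m₁g cos 27° = 98.011 N.
Kinetic friction opposes the block's motion up the incline: f = μN = 0.06 × 98.011 = 5.881 N acting down the slope.
Newton's second law for the block (up-slope positive): T − 49.940 − 5.881 = 11 a. For the hanging bucket (downward positive): 8 × 10 − T = 8 a.
Adding the two equations eliminates T: 24.179 = 19 a, so a = 1.2726 m/s².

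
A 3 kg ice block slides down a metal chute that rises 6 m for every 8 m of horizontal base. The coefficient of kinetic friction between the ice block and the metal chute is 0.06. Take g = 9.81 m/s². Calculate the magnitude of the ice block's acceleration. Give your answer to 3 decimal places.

Resolving the weight along the incline: the component pulling the ice block down the slope is mg sin 36.87° = 3 × 9.81 × 0.6000 = 17.658 N, and the normal force is N = mg cos 36.87° = 3 × 9.81 × 0.8000 = 23.544 N.
Kinetic friction acts up the slope with magnitude f = μN = 0.06 × 23.544 = 1.413 N.
Net force along the incline is 17.658 − 1.413 = 16.245 N, so a = 16.245 / 3 = 5.4150 m/s².

5.415 m/s²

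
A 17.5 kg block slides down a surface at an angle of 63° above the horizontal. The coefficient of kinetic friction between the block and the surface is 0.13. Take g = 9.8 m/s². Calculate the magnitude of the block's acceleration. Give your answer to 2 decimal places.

8.15 m/s²

Resolving the weight along the incline: the component pulling the block down the slope is mg sin 63° = 17.5 × 9.8 × 0.8910 = 152.806 N, and the normal force is N = mg cos 63° = 17.5 × 9.8 × 0.4540 = 77.861 N.
Kinetic friction acts up the slope with magnitude f = μN = 0.13 × 77.861 = 10.122 N.
Net force along the incline is 152.806 − 10.122 = 142.684 N, so a = 142.684 / 17.5 = 8.1534 m/s².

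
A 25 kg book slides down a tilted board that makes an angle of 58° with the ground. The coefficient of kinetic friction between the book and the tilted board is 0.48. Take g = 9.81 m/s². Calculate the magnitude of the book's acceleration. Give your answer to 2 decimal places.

Resolving the weight along the incline: the component pulling the book down the slope is mg sin 58° = 25 × 9.81 × 0.8480 = 207.972 N, and the normal force is N = mg cos 58° = 25 × 9.81 × 0.5299 = 129.958 N.
Kinetic friction acts up the slope with magnitude f = μN = 0.48 × 129.958 = 62.380 N.
Net force along the incline is 207.972 − 62.380 = 145.592 N, so a = 145.592 / 25 = 5.8237 m/s².

5.82 m/s²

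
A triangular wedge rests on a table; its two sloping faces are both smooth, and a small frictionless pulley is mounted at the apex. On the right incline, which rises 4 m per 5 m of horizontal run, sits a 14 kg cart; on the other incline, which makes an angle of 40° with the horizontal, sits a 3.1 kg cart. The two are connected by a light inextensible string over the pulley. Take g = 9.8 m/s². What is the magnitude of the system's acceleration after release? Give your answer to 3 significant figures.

3.87 m/s²

Resolve each weight along its own incline: the 14 kg mass has component 14 × 9.8 × sin 38.66° = 85.708 N down its slope, and the 3.1 kg mass has 3.1 × 9.8 × sin 40° = 19.528 N down its slope.
The 14 kg side's 85.708 N exceeds the other side's 19.528 N, so that mass slides down and the 3.1 kg mass slides up. Taking that direction as positive, Newton's second law for the whole system gives 85.708 − 19.528 = (14 + 3.1) a, so a = 66.180 / 17.1 = 3.8702 m/s².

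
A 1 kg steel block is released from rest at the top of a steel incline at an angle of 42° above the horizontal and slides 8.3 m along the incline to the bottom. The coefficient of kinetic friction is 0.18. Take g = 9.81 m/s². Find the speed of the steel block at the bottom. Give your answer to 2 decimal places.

The weight component along the incline is mg sin 42° = 6.564 N and the normal force is N = mg cos 42° = 7.290 N.
Friction up the slope is f = μN = 0.18 × 7.290 = 1.312 N, so the net downslope force is 6.564 − 1.312 = 5.252 N and a = 5.252 / 1 = 5.2520 m/s².
Starting from rest over a distance of 8.3 m, v² = 2aL = 2 × 5.2520 × 8.3 = 87.1832, so v = 9.3372 m/s.

9.34 m/s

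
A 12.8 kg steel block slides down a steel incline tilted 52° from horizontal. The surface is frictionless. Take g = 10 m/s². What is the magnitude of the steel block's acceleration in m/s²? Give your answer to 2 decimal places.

Resolving the weight along the incline: the component pulling the steel block down the slope is mg sin 52° = 12.8 × 10 × 0.7880 = 100.864 N, and the normal force is N = mg cos 52° = 12.8 × 10 × 0.6157 = 78.810 N.
With no friction the net force along the incline is 100.864 N, so a = g sin 52° = 100.864 / 12.8 = 7.8800 m/s².

7.88 m/s²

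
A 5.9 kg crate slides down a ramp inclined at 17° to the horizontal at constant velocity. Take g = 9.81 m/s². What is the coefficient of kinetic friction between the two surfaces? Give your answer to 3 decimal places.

0.306

At constant velocity the net force along the incline is zero: mg sin 17° = μ mg cos 17°.
So μ = tan 17° = 0.2924 / 0.9563 = 0.3058.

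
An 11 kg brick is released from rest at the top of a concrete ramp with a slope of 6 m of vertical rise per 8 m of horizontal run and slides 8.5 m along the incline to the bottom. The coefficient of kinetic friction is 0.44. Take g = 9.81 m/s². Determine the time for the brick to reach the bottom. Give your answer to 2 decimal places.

The weight component along the incline is mg sin 36.87° = 64.746 N and the normal force is N = mg cos 36.87° = 86.328 N.
Friction up the slope is f = μN = 0.44 × 86.328 = 37.984 N, so the net downslope force is 64.746 − 37.984 = 26.762 N and a = 26.762 / 11 = 2.4329 m/s².
Starting from rest, L = ½at², so t = √(2L/a) = √(2 × 8.5 / 2.4329) = 2.6434 s.

2.64 s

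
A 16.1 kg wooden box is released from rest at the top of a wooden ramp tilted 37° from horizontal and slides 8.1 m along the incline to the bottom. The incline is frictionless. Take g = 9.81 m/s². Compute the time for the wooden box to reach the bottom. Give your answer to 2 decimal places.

1.66 s

The weight component along the incline is mg sin 37° = 95.051 N and the normal force is N = mg cos 37° = 126.137 N.
With no friction, a = g sin 37° = 5.9038 m/s².
Starting from rest, L = ½at², so t = √(2L/a) = √(2 × 8.1 / 5.9038) = 1.6565 s.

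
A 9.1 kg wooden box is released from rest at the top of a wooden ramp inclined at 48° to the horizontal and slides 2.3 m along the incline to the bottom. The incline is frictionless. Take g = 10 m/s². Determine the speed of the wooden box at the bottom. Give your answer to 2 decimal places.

The weight component along the incline is mg sin 48° = 67.626 N and the normal force is N = mg cos 48° = 60.891 N.
With no friction, a = g sin 48° = 7.4314 m/s².
Starting from rest over a distance of 2.3 m, v² = 2aL = 2 × 7.4314 × 2.3 = 34.1844, so v = 5.8467 m/s.

5.85 m/s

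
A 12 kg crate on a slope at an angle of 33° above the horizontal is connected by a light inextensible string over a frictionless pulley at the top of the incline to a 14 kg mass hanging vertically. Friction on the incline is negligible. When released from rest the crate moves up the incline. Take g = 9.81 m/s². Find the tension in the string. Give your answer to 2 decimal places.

97.91 N

For the crate on the incline: the weight component along the slope is m₁g sin 33° = 12 × 9.81 × 0.5446 = 64.110 N and the normal force is N = m₁g cos 33° = 98.728 N.
Newton's second law for the crate (up-slope positive): T − 64.110 = 12 a. For the hanging mass (downward positive): 14 × 9.81 − T = 14 a.
Adding the two equations eliminates T: 73.230 = 26 a, so a = 2.8165 m/s².
Then from the hanging mass's equation, T = 14 × (9.81 − 2.8165) = 97.909 N.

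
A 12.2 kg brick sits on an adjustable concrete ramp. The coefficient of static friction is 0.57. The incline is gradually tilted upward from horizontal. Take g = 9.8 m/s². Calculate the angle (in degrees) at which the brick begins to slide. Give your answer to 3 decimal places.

29.683°

At the threshold of sliding, static friction is at its maximum μ_s N and exactly balances the weight component along the incline: mg sin θ = μ_s mg cos θ.
Hence tan θ = μ_s = 0.57, so θ = arctan(0.57) = 29.6831°.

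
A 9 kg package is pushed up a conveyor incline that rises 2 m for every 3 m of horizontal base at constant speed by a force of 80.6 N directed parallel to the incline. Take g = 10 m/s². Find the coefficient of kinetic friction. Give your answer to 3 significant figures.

At constant speed ΣF = 0 along the incline. The applied 80.6 N acts up the slope; the weight component mg sin 33.69° = 49.923 N and kinetic friction μN both act down the slope.
So 80.6 = 49.923 + μ × 74.885, giving μ = (80.6 − 49.923) / 74.885 = 0.4097.

0.410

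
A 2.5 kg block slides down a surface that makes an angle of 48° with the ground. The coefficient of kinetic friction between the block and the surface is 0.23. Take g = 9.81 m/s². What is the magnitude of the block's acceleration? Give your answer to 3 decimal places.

5.780 m/s²

Resolving the weight along the incline: the component pulling the block down the slope is mg sin 48° = 2.5 × 9.81 × 0.7431 = 18.225 N, and the normal force is N = mg cos 48° = 2.5 × 9.81 × 0.6691 = 16.410 N.
Kinetic friction acts up the slope with magnitude f = μN = 0.23 × 16.410 = 3.774 N.
Net force along the incline is 18.225 − 3.774 = 14.451 N, so a = 14.451 / 2.5 = 5.7804 m/s².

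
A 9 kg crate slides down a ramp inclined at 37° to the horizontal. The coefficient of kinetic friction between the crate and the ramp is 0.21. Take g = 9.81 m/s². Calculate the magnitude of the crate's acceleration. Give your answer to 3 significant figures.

Resolving the weight along the incline: the component pulling the crate down the slope is mg sin 37° = 9 × 9.81 × 0.6018 = 53.133 N, and the normal force is N = mg cos 37° = 9 × 9.81 × 0.7986 = 70.508 N.
Kinetic friction acts up the slope with magnitude f = μN = 0.21 × 70.508 = 14.807 N.
Net force along the incline is 53.133 − 14.807 = 38.326 N, so a = 38.326 / 9 = 4.2584 m/s².

4.26 m/s²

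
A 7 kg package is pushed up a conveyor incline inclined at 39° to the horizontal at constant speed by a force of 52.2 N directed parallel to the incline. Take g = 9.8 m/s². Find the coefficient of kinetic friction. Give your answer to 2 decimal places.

At constant speed ΣF = 0 along the incline. The applied 52.2 N acts up the slope; the weight component mg sin 39° = 43.171 N and kinetic friction μN both act down the slope.
So 52.2 = 43.171 + μ × 53.312, giving μ = (52.2 − 43.171) / 53.312 = 0.1694.

0.17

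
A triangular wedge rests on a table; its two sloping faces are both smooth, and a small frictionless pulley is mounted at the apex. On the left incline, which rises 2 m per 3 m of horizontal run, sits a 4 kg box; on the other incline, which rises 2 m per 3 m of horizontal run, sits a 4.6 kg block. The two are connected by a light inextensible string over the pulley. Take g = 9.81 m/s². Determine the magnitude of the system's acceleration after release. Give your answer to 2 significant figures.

0.38 m/s²

Resolve each weight along its own incline: the 4 kg mass has component 4 × 9.81 × sin 33.69° = 21.766 N down its slope, and the 4.6 kg mass has 4.6 × 9.81 × sin 33.69° = 25.031 N down its slope.
The 4.6 kg side's 25.031 N exceeds the other side's 21.766 N, so that mass slides down and the 4 kg mass slides up. Taking that direction as positive, Newton's second law for the whole system gives 25.031 − 21.766 = (4 + 4.6) a, so a = 3.265 / 8.6 = 0.3797 m/s².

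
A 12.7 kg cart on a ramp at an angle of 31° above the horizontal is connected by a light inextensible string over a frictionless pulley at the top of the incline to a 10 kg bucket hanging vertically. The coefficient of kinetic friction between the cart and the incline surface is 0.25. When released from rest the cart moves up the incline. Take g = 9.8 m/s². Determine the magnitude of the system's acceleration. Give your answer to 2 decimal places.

0.32 m/s²

For the cart on the incline: the weight component along the slope is m₁g sin 31° = 12.7 × 9.8 × 0.5150 = 64.097 N and the normal force is N = m₁g cos 31° = 106.683 N.
Kinetic friction opposes the cart's motion up the incline: f = μN = 0.25 × 106.683 = 26.671 N acting down the slope.
Newton's second law for the cart (up-slope positive): T − 64.097 − 26.671 = 12.7 a. For the hanging bucket (downward positive): 10 × 9.8 − T = 10 a.
Adding the two equations eliminates T: 7.232 = 22.7 a, so a = 0.3186 m/s².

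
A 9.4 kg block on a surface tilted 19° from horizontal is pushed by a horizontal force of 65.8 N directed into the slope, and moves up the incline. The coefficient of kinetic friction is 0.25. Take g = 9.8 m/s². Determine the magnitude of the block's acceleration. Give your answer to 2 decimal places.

0.54 m/s²

The horizontal push has components F cos 19° = 65.8 × 0.9455 = 62.214 N up the incline and F sin 19° = 65.8 × 0.3256 = 21.424 N pressing into the surface.
The normal force is therefore N = mg cos 19° + F sin 19° = 87.099 + 21.424 = 108.523 N, and kinetic friction down the slope is μN = 0.25 × 108.523 = 27.131 N.
Along the incline: F cos 19° − mg sin 19° − μN = ma, so 62.214 − 29.994 − 27.131 = 9.4 a, giving a = 0.5414 m/s².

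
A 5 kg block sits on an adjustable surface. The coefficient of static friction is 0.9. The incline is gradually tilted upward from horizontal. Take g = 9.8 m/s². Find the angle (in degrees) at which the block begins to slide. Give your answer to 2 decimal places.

At the threshold of sliding, static friction is at its maximum μ_s N and exactly balances the weight component along the incline: mg sin θ = μ_s mg cos θ.
Hence tan θ = μ_s = 0.9, so θ = arctan(0.9) = 41.9872°.

41.99°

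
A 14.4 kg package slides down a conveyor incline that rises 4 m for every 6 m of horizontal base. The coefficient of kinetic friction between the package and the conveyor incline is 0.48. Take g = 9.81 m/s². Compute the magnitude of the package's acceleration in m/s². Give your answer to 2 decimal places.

Resolving the weight along the incline: the component pulling the package down the slope is mg sin 33.69° = 14.4 × 9.81 × 0.5547 = 78.359 N, and the normal force is N = mg cos 33.69° = 14.4 × 9.81 × 0.8321 = 117.546 N.
Kinetic friction acts up the slope with magnitude f = μN = 0.48 × 117.546 = 56.422 N.
Net force along the incline is 78.359 − 56.422 = 21.937 N, so a = 21.937 / 14.4 = 1.5234 m/s².

1.52 m/s²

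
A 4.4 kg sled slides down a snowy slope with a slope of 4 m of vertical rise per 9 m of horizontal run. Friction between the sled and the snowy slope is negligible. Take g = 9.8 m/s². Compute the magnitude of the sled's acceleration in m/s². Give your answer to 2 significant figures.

4.0 m/s²

Resolving the weight along the incline: the component pulling the sled down the slope is mg sin 23.96° = 4.4 × 9.8 × 0.4061 = 17.511 N, and the normal force is N = mg cos 23.96° = 4.4 × 9.8 × 0.9138 = 39.403 N.
With no friction the net force along the incline is 17.511 N, so a = g sin 23.96° = 17.511 / 4.4 = 3.9798 m/s².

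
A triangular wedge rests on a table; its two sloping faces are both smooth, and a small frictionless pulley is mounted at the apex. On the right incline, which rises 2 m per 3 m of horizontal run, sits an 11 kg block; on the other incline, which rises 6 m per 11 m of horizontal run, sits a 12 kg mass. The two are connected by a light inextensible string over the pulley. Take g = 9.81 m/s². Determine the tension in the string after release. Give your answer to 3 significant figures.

Resolve each weight along its own incline: the 11 kg mass has component 11 × 9.81 × sin 33.69° = 59.858 N down its slope, and the 12 kg mass has 12 × 9.81 × sin 28.61° = 56.370 N down its slope.
The 11 kg side's 59.858 N exceeds the other side's 56.370 N, so that mass slides down and the 12 kg mass slides up. Taking that direction as positive, Newton's second law for the whole system gives 59.858 − 56.370 = (11 + 12) a, so a = 3.488 / 23 = 0.1517 m/s².
For the 12 kg mass (up-slope positive): T − 56.370 = 12 × 0.1517, so T = 58.190 N.

58.2 N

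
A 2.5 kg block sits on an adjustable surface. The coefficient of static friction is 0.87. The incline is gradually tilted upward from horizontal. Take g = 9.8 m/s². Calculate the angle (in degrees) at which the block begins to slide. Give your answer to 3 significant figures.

41.0°

At the threshold of sliding, static friction is at its maximum μ_s N and exactly balances the weight component along the incline: mg sin θ = μ_s mg cos θ.
Hence tan θ = μ_s = 0.87, so θ = arctan(0.87) = 41.0233°.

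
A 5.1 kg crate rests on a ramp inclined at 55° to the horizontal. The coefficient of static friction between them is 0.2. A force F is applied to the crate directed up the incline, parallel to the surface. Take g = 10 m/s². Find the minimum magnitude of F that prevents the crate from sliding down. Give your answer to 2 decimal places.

35.93 N

The normal force is N = mg cos 55° = 29.252 N. With F at its minimum the crate is on the verge of sliding down, so static friction is at its maximum μ_s N = 0.2 × 29.252 = 5.850 N and acts up the slope.
Equilibrium along the incline: F + μ_s N = mg sin 55°, so F = 41.777 − 5.850 = 35.927 N.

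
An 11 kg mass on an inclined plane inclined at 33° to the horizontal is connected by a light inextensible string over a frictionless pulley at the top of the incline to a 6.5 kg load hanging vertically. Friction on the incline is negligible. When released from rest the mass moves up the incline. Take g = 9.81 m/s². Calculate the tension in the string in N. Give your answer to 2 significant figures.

For the mass on the incline: the weight component along the slope is m₁g sin 33° = 11 × 9.81 × 0.5446 = 58.768 N and the normal force is N = m₁g cos 33° = 90.501 N.
Newton's second law for the mass (up-slope positive): T − 58.768 = 11 a. For the hanging load (downward positive): 6.5 × 9.81 − T = 6.5 a.
Adding the two equations eliminates T: 4.997 = 17.5 a, so a = 0.2855 m/s².
Then from the hanging load's equation, T = 6.5 × (9.81 − 0.2855) = 61.909 N.

62 N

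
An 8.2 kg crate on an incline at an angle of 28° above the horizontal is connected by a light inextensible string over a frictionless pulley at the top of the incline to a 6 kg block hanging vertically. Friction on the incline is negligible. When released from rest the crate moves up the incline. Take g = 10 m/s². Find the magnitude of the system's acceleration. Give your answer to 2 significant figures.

For the crate on the incline: the weight component along the slope is m₁g sin 28° = 8.2 × 10 × 0.4695 = 38.499 N and the normal force is N = m₁g cos 28° = 72.402 N.
Newton's second law for the crate (up-slope positive): T − 38.499 = 8.2 a. For the hanging block (downward positive): 6 × 10 − T = 6 a.
Adding the two equations eliminates T: 21.501 = 14.2 a, so a = 1.5142 m/s².

1.5 m/s²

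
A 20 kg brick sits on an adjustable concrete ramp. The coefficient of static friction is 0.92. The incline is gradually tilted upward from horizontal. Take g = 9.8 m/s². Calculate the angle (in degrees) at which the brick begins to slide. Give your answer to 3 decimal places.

42.614°

At the threshold of sliding, static friction is at its maximum μ_s N and exactly balances the weight component along the incline: mg sin θ = μ_s mg cos θ.
Hence tan θ = μ_s = 0.92, so θ = arctan(0.92) = 42.6141°.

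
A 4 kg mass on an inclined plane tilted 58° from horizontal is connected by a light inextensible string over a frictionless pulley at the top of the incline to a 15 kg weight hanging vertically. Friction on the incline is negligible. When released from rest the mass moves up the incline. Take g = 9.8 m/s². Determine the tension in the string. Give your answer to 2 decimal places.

For the mass on the incline: the weight component along the slope is m₁g sin 58° = 4 × 9.8 × 0.8480 = 33.242 N and the normal force is N = m₁g cos 58° = 20.773 N.
Newton's second law for the mass (up-slope positive): T − 33.242 = 4 a. For the hanging weight (downward positive): 15 × 9.8 − T = 15 a.
Adding the two equations eliminates T: 113.758 = 19 a, so a = 5.9873 m/s².
Then from the hanging weight's equation, T = 15 × (9.8 − 5.9873) = 57.191 N.

57.19 N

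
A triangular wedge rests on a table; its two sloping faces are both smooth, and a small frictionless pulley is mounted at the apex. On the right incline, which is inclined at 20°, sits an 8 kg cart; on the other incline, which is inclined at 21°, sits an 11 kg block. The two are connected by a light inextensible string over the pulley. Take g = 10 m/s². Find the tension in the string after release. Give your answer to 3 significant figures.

32.4 N

Resolve each weight along its own incline: the 8 kg mass has component 8 × 10 × sin 20° = 27.362 N down its slope, and the 11 kg mass has 11 × 10 × sin 21° = 39.420 N down its slope.
The 11 kg side's 39.420 N exceeds the other side's 27.362 N, so that mass slides down and the 8 kg mass slides up. Taking that direction as positive, Newton's second law for the whole system gives 39.420 − 27.362 = (8 + 11) a, so a = 12.058 / 19 = 0.6346 m/s².
For the 8 kg mass (up-slope positive): T − 27.362 = 8 × 0.6346, so T = 32.439 N.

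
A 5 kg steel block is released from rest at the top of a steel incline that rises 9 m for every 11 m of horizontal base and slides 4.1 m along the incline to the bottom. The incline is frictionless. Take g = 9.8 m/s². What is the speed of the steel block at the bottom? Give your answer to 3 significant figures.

The weight component along the incline is mg sin 39.29° = 31.029 N and the normal force is N = mg cos 39.29° = 37.924 N.
With no friction, a = g sin 39.29° = 6.2057 m/s².
Starting from rest over a distance of 4.1 m, v² = 2aL = 2 × 6.2057 × 4.1 = 50.8867, so v = 7.1335 m/s.

7.13 m/s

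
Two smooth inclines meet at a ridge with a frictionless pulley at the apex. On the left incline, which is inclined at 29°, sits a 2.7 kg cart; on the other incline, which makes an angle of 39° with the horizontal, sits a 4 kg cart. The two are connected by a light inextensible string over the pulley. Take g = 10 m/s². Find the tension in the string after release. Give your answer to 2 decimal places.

17.96 N

Resolve each weight along its own incline: the 2.7 kg mass has component 2.7 × 10 × sin 29° = 13.090 N down its slope, and the 4 kg mass has 4 × 10 × sin 39° = 25.173 N down its slope.
The 4 kg side's 25.173 N exceeds the other side's 13.090 N, so that mass slides down and the 2.7 kg mass slides up. Taking that direction as positive, Newton's second law for the whole system gives 25.173 − 13.090 = (2.7 + 4) a, so a = 12.083 / 6.7 = 1.8034 m/s².
For the 2.7 kg mass (up-slope positive): T − 13.090 = 2.7 × 1.8034, so T = 17.959 N.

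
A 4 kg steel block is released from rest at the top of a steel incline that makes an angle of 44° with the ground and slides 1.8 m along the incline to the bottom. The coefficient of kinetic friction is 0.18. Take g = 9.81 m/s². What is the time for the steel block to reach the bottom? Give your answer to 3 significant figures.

The weight component along the incline is mg sin 44° = 27.258 N and the normal force is N = mg cos 44° = 28.227 N.
Friction up the slope is f = μN = 0.18 × 28.227 = 5.081 N, so the net downslope force is 27.258 − 5.081 = 22.177 N and a = 22.177 / 4 = 5.5442 m/s².
Starting from rest, L = ½at², so t = √(2L/a) = √(2 × 1.8 / 5.5442) = 0.8058 s.

0.806 s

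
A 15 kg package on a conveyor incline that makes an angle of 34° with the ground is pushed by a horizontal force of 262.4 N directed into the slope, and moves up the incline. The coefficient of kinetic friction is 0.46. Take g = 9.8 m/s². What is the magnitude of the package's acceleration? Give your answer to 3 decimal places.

0.785 m/s²

The horizontal push has components F cos 34° = 262.4 × 0.8290 = 217.530 N up the incline and F sin 34° = 262.4 × 0.5592 = 146.734 N pressing into the surface.
The normal force is therefore N = mg cos 34° + F sin 34° = 121.863 + 146.734 = 268.597 N, and kinetic friction down the slope is μN = 0.46 × 268.597 = 123.555 N.
Along the incline: F cos 34° − mg sin 34° − μN = ma, so 217.530 − 82.202 − 123.555 = 15 a, giving a = 0.7849 m/s².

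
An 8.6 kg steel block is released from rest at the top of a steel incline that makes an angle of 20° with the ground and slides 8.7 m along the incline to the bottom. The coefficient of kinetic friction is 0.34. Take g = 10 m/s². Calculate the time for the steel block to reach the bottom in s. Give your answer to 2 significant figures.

The weight component along the incline is mg sin 20° = 29.414 N and the normal force is N = mg cos 20° = 80.814 N.
Friction up the slope is f = μN = 0.34 × 80.814 = 27.477 N, so the net downslope force is 29.414 − 27.477 = 1.937 N and a = 1.937 / 8.6 = 0.2252 m/s².
Starting from rest, L = ½at², so t = √(2L/a) = √(2 × 8.7 / 0.2252) = 8.7900 s.

8.8 s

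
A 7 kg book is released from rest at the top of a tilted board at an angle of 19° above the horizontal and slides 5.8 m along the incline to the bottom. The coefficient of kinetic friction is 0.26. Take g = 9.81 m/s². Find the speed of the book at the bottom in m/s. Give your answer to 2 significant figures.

3.0 m/s

The weight component along the incline is mg sin 19° = 22.357 N and the normal force is N = mg cos 19° = 64.929 N.
Friction up the slope is f = μN = 0.26 × 64.929 = 16.882 N, so the net downslope force is 22.357 − 16.882 = 5.475 N and a = 5.475 / 7 = 0.7821 m/s².
Starting from rest over a distance of 5.8 m, v² = 2aL = 2 × 0.7821 × 5.8 = 9.0724, so v = 3.0120 m/s.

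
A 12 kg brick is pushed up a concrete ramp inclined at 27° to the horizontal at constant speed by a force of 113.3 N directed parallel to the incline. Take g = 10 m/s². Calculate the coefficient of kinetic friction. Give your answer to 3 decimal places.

0.550

At constant speed ΣF = 0 along the incline. The applied 113.3 N acts up the slope; the weight component mg sin 27° = 54.479 N and kinetic friction μN both act down the slope.
So 113.3 = 54.479 + μ × 106.921, giving μ = (113.3 − 54.479) / 106.921 = 0.5501.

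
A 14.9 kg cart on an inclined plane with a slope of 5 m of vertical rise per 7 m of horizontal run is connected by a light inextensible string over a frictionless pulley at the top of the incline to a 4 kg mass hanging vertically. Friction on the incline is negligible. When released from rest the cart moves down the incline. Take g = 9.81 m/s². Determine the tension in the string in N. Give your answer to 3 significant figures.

For the cart on the incline: the weight component along the slope is m₁g sin 35.54° = 14.9 × 9.81 × 0.5812 = 84.953 N and the normal force is N = m₁g cos 35.54° = 118.943 N.
Newton's second law for the cart (down-slope positive): 84.953 − T = 14.9 a. For the hanging mass (upward positive): T − 4 × 9.81 = 4 a.
Adding the two equations eliminates T: 45.713 = 18.9 a, so a = 2.4187 m/s².
Then from the hanging mass's equation, T = 4 × (9.81 + 2.4187) = 48.915 N.

48.9 N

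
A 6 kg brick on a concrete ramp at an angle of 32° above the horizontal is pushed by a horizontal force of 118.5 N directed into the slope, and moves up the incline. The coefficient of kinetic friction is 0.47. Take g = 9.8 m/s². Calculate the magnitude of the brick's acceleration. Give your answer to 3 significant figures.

2.73 m/s²

The horizontal push has components F cos 32° = 118.5 × 0.8480 = 100.488 N up the incline and F sin 32° = 118.5 × 0.5299 = 62.793 N pressing into the surface.
The normal force is therefore N = mg cos 32° + F sin 32° = 49.862 + 62.793 = 112.655 N, and kinetic friction down the slope is μN = 0.47 × 112.655 = 52.948 N.
Along the incline: F cos 32° − mg sin 32° − μN = ma, so 100.488 − 31.158 − 52.948 = 6 a, giving a = 2.7303 m/s².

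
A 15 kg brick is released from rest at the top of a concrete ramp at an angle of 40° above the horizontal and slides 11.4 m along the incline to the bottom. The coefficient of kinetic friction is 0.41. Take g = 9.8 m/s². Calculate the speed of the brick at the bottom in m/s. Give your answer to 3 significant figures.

8.57 m/s

The weight component along the incline is mg sin 40° = 94.490 N and the normal force is N = mg cos 40° = 112.609 N.
Friction up the slope is f = μN = 0.41 × 112.609 = 46.170 N, so the net downslope force is 94.490 − 46.170 = 48.320 N and a = 48.320 / 15 = 3.2213 m/s².
Starting from rest over a distance of 11.4 m, v² = 2aL = 2 × 3.2213 × 11.4 = 73.4456, so v = 8.5700 m/s.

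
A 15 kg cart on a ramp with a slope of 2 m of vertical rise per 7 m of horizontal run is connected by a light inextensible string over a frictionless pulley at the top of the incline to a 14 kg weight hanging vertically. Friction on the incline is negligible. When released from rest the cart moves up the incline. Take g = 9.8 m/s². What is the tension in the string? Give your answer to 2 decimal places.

90.46 N

For the cart on the incline: the weight component along the slope is m₁g sin 15.95° = 15 × 9.8 × 0.2747 = 40.381 N and the normal force is N = m₁g cos 15.95° = 141.344 N.
Newton's second law for the cart (up-slope positive): T − 40.381 = 15 a. For the hanging weight (downward positive): 14 × 9.8 − T = 14 a.
Adding the two equations eliminates T: 96.819 = 29 a, so a = 3.3386 m/s².
Then from the hanging weight's equation, T = 14 × (9.8 − 3.3386) = 90.460 N.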